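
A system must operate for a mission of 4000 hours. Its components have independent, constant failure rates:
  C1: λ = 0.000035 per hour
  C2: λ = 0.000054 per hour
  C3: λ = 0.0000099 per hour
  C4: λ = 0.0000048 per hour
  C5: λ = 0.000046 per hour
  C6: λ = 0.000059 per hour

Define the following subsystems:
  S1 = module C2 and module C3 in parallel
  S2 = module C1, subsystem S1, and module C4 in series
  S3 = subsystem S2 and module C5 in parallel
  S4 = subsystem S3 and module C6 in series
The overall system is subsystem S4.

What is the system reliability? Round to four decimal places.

0.7694

R(C1) = exp(−0.000035 × 4000) = 0.869358
R(C2) = exp(−0.000054 × 4000) = 0.805735
R(C3) = exp(−0.0000099 × 4000) = 0.961174
R(C4) = exp(−0.0000048 × 4000) = 0.980983
R(C5) = exp(−0.000046 × 4000) = 0.831936
R(C6) = exp(−0.000059 × 4000) = 0.789781
Parallel (C2 and C3): 1 − (1 − 0.805735)(1 − 0.961174) = 0.992457
Series (C1, [0.992457], and C4): 0.869358 × 0.992457 × 0.980983 = 0.846393
Parallel ([0.846393] and C5): 1 − (1 − 0.846393)(1 − 0.831936) = 0.974184
Series ([0.974184] and C6): 0.974184 × 0.789781 = 0.7694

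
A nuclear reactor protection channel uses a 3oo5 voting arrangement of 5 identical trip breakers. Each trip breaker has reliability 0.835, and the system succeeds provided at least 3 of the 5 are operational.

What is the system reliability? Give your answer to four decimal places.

0.9655

R = Σ_{i=3}^{5} C(5,i) p^i (1−p)^{5−i} with p = 0.835
C(5,3)·0.835^3·0.165^2 = 0.158499
C(5,4)·0.835^4·0.165^1 = 0.401051
C(5,5)·0.835^5·0.165^0 = 0.405912
Sum = 0.9655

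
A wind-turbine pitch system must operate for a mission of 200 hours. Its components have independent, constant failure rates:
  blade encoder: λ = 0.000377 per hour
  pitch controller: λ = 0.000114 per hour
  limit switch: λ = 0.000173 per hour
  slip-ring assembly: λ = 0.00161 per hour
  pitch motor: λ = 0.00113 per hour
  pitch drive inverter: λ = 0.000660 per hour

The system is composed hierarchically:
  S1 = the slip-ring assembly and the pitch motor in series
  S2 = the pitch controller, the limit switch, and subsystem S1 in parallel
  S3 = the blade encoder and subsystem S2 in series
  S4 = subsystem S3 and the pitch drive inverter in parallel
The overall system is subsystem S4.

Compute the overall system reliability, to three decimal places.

0.991

R(blade encoder) = exp(−0.000377 × 200) = 0.92737
R(pitch controller) = exp(−0.000114 × 200) = 0.97746
R(limit switch) = exp(−0.000173 × 200) = 0.96599
R(slip-ring assembly) = exp(−0.00161 × 200) = 0.72470
R(pitch motor) = exp(−0.00113 × 200) = 0.79772
R(pitch drive inverter) = exp(−0.000660 × 200) = 0.87634
Series (slip-ring assembly and pitch motor): 0.72470 × 0.79772 = 0.57811
Parallel (pitch controller, limit switch, and [0.57811]): 1 − (1 − 0.97746)(1 − 0.96599)(1 − 0.57811) = 0.99968
Series (blade encoder and [0.99968]): 0.92737 × 0.99968 = 0.92707
Parallel ([0.92707] and pitch drive inverter): 1 − (1 − 0.92707)(1 − 0.87634) = 0.991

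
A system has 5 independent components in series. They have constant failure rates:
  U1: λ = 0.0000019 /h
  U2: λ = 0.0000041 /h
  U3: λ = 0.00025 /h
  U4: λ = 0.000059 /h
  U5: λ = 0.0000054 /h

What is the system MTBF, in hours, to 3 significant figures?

Series of exponential components: λ_sys = Σ λ_i
λ_sys = 0.0000019 + 0.0000041 + 0.00025 + 0.000059 + 0.0000054 = 3.2040e-04 /h
MTBF = 1 / λ_sys = 3120 h

3120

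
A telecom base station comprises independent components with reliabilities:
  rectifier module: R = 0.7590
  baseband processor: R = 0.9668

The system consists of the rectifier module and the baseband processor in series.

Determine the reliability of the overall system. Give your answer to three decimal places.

0.734

Series (rectifier module and baseband processor): 0.75900 × 0.96680 = 0.734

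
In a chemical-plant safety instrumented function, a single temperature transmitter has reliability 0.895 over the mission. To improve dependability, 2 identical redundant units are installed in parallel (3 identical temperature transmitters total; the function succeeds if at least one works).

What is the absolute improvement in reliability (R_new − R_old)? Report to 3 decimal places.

R_before = 0.895
R_after = 1 − (1 − 0.895)^3 = 0.999
ΔR = 0.999 − 0.895 = 0.104

0.104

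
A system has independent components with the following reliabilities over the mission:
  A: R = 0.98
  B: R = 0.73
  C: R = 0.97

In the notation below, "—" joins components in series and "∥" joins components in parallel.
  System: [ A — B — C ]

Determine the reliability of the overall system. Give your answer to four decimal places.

Series (A, B, and C): 0.980000 × 0.730000 × 0.970000 = 0.6939

0.6939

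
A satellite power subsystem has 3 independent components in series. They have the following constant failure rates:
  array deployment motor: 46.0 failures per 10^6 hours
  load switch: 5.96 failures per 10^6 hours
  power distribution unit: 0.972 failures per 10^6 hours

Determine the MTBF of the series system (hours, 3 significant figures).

Series of exponential components: λ_sys = Σ λ_i
λ_sys = 0.0000460 + 0.00000596 + 0.000000972 = 5.2932e-05 /h
MTBF = 1 / λ_sys = 18900 h

18900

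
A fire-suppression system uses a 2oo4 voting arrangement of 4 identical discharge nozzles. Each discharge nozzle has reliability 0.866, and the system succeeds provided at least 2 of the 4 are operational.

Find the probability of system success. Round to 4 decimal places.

0.9913

R = Σ_{i=2}^{4} C(4,i) p^i (1−p)^{4−i} with p = 0.866
C(4,2)·0.866^2·0.134^2 = 0.080797
C(4,3)·0.866^3·0.134^1 = 0.348112
C(4,4)·0.866^4·0.134^0 = 0.562434
Sum = 0.9913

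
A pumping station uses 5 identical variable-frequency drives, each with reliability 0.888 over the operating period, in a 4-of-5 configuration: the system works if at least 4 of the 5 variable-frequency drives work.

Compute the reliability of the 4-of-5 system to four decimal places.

R = Σ_{i=4}^{5} C(5,i) p^i (1−p)^{5−i} with p = 0.888
C(5,4)·0.888^4·0.112^1 = 0.348209
C(5,5)·0.888^5·0.112^0 = 0.552160
Sum = 0.9004

0.9004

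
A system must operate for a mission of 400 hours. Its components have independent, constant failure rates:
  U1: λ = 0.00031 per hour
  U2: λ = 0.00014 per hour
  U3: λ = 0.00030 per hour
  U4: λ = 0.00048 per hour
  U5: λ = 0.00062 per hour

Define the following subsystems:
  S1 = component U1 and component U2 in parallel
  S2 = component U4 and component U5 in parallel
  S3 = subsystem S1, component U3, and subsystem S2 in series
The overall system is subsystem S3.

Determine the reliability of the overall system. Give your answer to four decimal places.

0.8475

R(U1) = exp(−0.00031 × 400) = 0.883380
R(U2) = exp(−0.00014 × 400) = 0.945539
R(U3) = exp(−0.00030 × 400) = 0.886920
R(U4) = exp(−0.00048 × 400) = 0.825307
R(U5) = exp(−0.00062 × 400) = 0.780360
Parallel (U1 and U2): 1 − (1 − 0.883380)(1 − 0.945539) = 0.993649
Parallel (U4 and U5): 1 − (1 − 0.825307)(1 − 0.780360) = 0.961630
Series ([0.993649], U3, and [0.961630]): 0.993649 × 0.886920 × 0.961630 = 0.8475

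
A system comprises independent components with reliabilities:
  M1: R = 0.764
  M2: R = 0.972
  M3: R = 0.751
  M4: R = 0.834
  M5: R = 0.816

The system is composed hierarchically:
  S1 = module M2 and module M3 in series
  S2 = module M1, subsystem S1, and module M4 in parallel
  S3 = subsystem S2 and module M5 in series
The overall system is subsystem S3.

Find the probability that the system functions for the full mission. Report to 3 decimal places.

Series (M2 and M3): 0.97200 × 0.75100 = 0.72997
Parallel (M1, [0.72997], and M4): 1 − (1 − 0.76400)(1 − 0.72997)(1 − 0.83400) = 0.98942
Series ([0.98942] and M5): 0.98942 × 0.81600 = 0.807

0.807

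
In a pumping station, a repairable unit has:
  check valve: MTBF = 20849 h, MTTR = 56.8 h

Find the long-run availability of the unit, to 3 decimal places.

A(check valve) = MTBF/(MTBF+MTTR) = 20849/(20849+56.8) = 0.997

0.997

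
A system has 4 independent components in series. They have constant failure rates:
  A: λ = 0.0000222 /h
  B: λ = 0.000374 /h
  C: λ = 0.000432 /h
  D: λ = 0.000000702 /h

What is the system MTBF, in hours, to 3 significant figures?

1210

Series of exponential components: λ_sys = Σ λ_i
λ_sys = 0.0000222 + 0.000374 + 0.000432 + 0.000000702 = 8.2890e-04 /h
MTBF = 1 / λ_sys = 1210 h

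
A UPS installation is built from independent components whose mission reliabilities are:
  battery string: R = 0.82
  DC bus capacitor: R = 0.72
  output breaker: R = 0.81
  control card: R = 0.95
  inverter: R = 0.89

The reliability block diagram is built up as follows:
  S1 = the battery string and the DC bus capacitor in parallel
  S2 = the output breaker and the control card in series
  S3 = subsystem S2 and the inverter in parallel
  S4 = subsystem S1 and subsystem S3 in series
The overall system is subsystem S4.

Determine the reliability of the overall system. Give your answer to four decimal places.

Parallel (battery string and DC bus capacitor): 1 − (1 − 0.820000)(1 − 0.720000) = 0.949600
Series (output breaker and control card): 0.810000 × 0.950000 = 0.769500
Parallel ([0.769500] and inverter): 1 − (1 − 0.769500)(1 − 0.890000) = 0.974645
Series ([0.949600] and [0.974645]): 0.949600 × 0.974645 = 0.9255

0.9255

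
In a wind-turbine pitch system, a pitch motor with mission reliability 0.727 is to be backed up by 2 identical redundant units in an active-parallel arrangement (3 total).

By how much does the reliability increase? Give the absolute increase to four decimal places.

R_before = 0.727
R_after = 1 − (1 − 0.727)^3 = 0.9797
ΔR = 0.9797 − 0.727 = 0.2527

0.2527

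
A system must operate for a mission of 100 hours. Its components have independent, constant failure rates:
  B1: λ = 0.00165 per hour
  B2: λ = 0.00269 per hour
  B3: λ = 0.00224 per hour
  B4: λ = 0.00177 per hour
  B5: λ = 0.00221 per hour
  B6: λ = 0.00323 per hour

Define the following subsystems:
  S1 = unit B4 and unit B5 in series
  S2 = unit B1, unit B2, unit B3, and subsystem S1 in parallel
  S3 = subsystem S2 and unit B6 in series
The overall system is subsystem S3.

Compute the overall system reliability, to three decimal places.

R(B1) = exp(−0.00165 × 100) = 0.84789
R(B2) = exp(−0.00269 × 100) = 0.76414
R(B3) = exp(−0.00224 × 100) = 0.79932
R(B4) = exp(−0.00177 × 100) = 0.83778
R(B5) = exp(−0.00221 × 100) = 0.80172
R(B6) = exp(−0.00323 × 100) = 0.72397
Series (B4 and B5): 0.83778 × 0.80172 = 0.67166
Parallel (B1, B2, B3, and [0.67166]): 1 − (1 − 0.84789)(1 − 0.76414)(1 − 0.79932)(1 − 0.67166) = 0.99764
Series ([0.99764] and B6): 0.99764 × 0.72397 = 0.722

0.722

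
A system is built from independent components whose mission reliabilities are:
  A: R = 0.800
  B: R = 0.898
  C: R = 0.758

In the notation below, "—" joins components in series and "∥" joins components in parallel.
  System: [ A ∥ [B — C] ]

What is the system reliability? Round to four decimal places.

Series (B and C): 0.898000 × 0.758000 = 0.680684
Parallel (A and [0.680684]): 1 − (1 − 0.800000)(1 − 0.680684) = 0.9361

0.9361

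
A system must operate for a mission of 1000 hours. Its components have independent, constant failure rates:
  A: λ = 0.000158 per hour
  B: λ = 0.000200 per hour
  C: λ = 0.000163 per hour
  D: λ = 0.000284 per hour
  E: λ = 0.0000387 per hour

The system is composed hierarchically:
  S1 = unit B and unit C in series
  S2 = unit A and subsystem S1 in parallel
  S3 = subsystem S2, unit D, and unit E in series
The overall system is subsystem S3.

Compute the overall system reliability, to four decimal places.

0.6920

R(A) = exp(−0.000158 × 1000) = 0.853850
R(B) = exp(−0.000200 × 1000) = 0.818731
R(C) = exp(−0.000163 × 1000) = 0.849591
R(D) = exp(−0.000284 × 1000) = 0.752767
R(E) = exp(−0.0000387 × 1000) = 0.962039
Series (B and C): 0.818731 × 0.849591 = 0.695586
Parallel (A and [0.695586]): 1 − (1 − 0.853850)(1 − 0.695586) = 0.955510
Series ([0.955510], D, and E): 0.955510 × 0.752767 × 0.962039 = 0.6920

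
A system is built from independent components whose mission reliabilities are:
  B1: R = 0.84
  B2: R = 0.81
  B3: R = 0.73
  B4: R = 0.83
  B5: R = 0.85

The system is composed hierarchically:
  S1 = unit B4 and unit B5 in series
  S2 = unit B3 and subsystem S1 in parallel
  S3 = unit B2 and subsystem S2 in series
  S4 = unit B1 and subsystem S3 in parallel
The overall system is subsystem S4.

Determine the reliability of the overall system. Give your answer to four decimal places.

0.9593

Series (B4 and B5): 0.830000 × 0.850000 = 0.705500
Parallel (B3 and [0.705500]): 1 − (1 − 0.730000)(1 − 0.705500) = 0.920485
Series (B2 and [0.920485]): 0.810000 × 0.920485 = 0.745593
Parallel (B1 and [0.745593]): 1 − (1 − 0.840000)(1 − 0.745593) = 0.9593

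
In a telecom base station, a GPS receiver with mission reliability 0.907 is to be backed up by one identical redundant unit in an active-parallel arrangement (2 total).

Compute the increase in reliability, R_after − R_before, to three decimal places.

R_before = 0.907
R_after = 1 − (1 − 0.907)^2 = 0.991
ΔR = 0.991 − 0.907 = 0.084

0.084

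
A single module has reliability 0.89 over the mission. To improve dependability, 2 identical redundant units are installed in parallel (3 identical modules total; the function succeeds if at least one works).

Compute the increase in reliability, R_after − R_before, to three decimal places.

R_before = 0.89
R_after = 1 − (1 − 0.89)^3 = 0.999
ΔR = 0.999 − 0.89 = 0.109

0.109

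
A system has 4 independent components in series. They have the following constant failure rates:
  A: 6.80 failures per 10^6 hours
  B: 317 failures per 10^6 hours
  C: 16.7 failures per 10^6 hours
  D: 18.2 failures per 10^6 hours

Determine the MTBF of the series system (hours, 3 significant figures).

Series of exponential components: λ_sys = Σ λ_i
λ_sys = 0.00000680 + 0.000317 + 0.0000167 + 0.0000182 = 3.5870e-04 /h
MTBF = 1 / λ_sys = 2790 h

2790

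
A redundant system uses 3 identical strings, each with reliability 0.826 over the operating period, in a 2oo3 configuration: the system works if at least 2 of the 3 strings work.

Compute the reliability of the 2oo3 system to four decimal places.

R = Σ_{i=2}^{3} C(3,i) p^i (1−p)^{3−i} with p = 0.826
C(3,2)·0.826^2·0.174^1 = 0.356148
C(3,3)·0.826^3·0.174^0 = 0.563560
Sum = 0.9197

0.9197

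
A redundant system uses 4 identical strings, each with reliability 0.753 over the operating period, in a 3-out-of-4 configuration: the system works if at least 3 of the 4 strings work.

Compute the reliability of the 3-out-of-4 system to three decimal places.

R = Σ_{i=3}^{4} C(4,i) p^i (1−p)^{4−i} with p = 0.753
C(4,3)·0.753^3·0.247^1 = 0.42183
C(4,4)·0.753^4·0.247^0 = 0.32150
Sum = 0.743

0.743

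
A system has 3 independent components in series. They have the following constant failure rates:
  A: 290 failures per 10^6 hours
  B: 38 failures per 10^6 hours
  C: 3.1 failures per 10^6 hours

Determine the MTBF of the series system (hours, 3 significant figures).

Series of exponential components: λ_sys = Σ λ_i
λ_sys = 0.00029 + 0.000038 + 0.0000031 = 3.3110e-04 /h
MTBF = 1 / λ_sys = 3020 h

3020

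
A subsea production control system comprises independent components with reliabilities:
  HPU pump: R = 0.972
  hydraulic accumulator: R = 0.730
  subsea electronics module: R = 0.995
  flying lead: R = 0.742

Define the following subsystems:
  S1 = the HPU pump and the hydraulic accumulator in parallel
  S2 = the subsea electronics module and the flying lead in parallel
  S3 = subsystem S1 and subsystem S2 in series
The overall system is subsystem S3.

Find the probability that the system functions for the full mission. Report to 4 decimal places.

0.9912

Parallel (HPU pump and hydraulic accumulator): 1 − (1 − 0.972000)(1 − 0.730000) = 0.992440
Parallel (subsea electronics module and flying lead): 1 − (1 − 0.995000)(1 − 0.742000) = 0.998710
Series ([0.992440] and [0.998710]): 0.992440 × 0.998710 = 0.9912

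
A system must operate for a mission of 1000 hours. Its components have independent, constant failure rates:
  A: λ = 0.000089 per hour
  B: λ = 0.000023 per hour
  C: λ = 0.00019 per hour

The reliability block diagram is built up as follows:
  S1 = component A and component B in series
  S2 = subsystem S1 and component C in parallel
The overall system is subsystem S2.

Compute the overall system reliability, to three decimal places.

0.982

R(A) = exp(−0.000089 × 1000) = 0.91485
R(B) = exp(−0.000023 × 1000) = 0.97726
R(C) = exp(−0.00019 × 1000) = 0.82696
Series (A and B): 0.91485 × 0.97726 = 0.89405
Parallel ([0.89405] and C): 1 − (1 − 0.89405)(1 − 0.82696) = 0.982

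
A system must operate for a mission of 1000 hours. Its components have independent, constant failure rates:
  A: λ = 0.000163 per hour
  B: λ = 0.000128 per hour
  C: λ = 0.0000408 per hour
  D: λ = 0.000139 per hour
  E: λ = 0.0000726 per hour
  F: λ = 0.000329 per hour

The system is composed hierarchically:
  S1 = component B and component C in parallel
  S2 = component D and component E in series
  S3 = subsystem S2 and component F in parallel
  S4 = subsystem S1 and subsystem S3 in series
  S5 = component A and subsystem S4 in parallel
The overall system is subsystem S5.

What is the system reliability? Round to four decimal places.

R(A) = exp(−0.000163 × 1000) = 0.849591
R(B) = exp(−0.000128 × 1000) = 0.879853
R(C) = exp(−0.0000408 × 1000) = 0.960021
R(D) = exp(−0.000139 × 1000) = 0.870228
R(E) = exp(−0.0000726 × 1000) = 0.929973
R(F) = exp(−0.000329 × 1000) = 0.719643
Parallel (B and C): 1 − (1 − 0.879853)(1 − 0.960021) = 0.995197
Series (D and E): 0.870228 × 0.929973 = 0.809289
Parallel ([0.809289] and F): 1 − (1 − 0.809289)(1 − 0.719643) = 0.946533
Series ([0.995197] and [0.946533]): 0.995197 × 0.946533 = 0.941987
Parallel (A and [0.941987]): 1 − (1 − 0.849591)(1 − 0.941987) = 0.9913

0.9913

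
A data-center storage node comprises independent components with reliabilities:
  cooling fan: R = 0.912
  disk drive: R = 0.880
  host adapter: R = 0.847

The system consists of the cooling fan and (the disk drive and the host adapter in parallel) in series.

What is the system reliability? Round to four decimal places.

0.8953

Parallel (disk drive and host adapter): 1 − (1 − 0.880000)(1 − 0.847000) = 0.981640
Series (cooling fan and [0.981640]): 0.912000 × 0.981640 = 0.8953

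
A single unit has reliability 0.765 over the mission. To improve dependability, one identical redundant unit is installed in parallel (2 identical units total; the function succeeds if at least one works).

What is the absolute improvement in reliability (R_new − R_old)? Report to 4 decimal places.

0.1798

R_before = 0.765
R_after = 1 − (1 − 0.765)^2 = 0.9448
ΔR = 0.9448 − 0.765 = 0.1798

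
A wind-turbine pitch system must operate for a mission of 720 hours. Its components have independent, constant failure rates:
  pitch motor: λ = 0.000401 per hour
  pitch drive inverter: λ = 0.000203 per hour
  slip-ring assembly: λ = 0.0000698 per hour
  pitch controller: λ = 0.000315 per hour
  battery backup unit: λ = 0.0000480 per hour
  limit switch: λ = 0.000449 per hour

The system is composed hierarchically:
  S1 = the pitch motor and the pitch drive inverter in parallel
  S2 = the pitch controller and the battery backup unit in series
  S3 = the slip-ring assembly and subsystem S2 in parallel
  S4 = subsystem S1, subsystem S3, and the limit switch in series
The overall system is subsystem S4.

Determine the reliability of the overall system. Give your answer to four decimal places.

R(pitch motor) = exp(−0.000401 × 720) = 0.749222
R(pitch drive inverter) = exp(−0.000203 × 720) = 0.864019
R(slip-ring assembly) = exp(−0.0000698 × 720) = 0.950986
R(pitch controller) = exp(−0.000315 × 720) = 0.797080
R(battery backup unit) = exp(−0.0000480 × 720) = 0.966030
R(limit switch) = exp(−0.000449 × 720) = 0.723771
Parallel (pitch motor and pitch drive inverter): 1 − (1 − 0.749222)(1 − 0.864019) = 0.965899
Series (pitch controller and battery backup unit): 0.797080 × 0.966030 = 0.770003
Parallel (slip-ring assembly and [0.770003]): 1 − (1 − 0.950986)(1 − 0.770003) = 0.988727
Series ([0.965899], [0.988727], and limit switch): 0.965899 × 0.988727 × 0.723771 = 0.6912

0.6912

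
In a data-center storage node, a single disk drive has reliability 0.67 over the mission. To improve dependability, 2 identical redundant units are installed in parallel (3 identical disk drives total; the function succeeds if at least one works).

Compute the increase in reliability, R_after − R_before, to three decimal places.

0.294

R_before = 0.67
R_after = 1 − (1 − 0.67)^3 = 0.964
ΔR = 0.964 − 0.67 = 0.294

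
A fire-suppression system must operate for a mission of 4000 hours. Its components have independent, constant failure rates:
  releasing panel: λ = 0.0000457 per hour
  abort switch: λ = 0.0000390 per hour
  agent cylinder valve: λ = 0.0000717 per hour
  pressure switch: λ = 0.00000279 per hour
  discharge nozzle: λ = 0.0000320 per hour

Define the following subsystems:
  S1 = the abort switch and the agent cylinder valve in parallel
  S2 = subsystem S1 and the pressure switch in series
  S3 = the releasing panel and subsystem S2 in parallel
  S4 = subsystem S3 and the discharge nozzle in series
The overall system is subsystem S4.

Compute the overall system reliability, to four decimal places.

0.8730

R(releasing panel) = exp(−0.0000457 × 4000) = 0.832935
R(abort switch) = exp(−0.0000390 × 4000) = 0.855559
R(agent cylinder valve) = exp(−0.0000717 × 4000) = 0.750662
R(pressure switch) = exp(−0.00000279 × 4000) = 0.988902
R(discharge nozzle) = exp(−0.0000320 × 4000) = 0.879853
Parallel (abort switch and agent cylinder valve): 1 − (1 − 0.855559)(1 − 0.750662) = 0.963985
Series ([0.963985] and pressure switch): 0.963985 × 0.988902 = 0.953287
Parallel (releasing panel and [0.953287]): 1 − (1 − 0.832935)(1 − 0.953287) = 0.992196
Series ([0.992196] and discharge nozzle): 0.992196 × 0.879853 = 0.8730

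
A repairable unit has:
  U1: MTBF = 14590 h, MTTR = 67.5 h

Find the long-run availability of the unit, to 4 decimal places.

A(U1) = MTBF/(MTBF+MTTR) = 14590/(14590+67.5) = 0.9954

0.9954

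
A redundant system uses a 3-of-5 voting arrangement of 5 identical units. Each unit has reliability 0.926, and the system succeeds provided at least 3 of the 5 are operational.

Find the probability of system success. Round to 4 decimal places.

R = Σ_{i=3}^{5} C(5,i) p^i (1−p)^{5−i} with p = 0.926
C(5,3)·0.926^3·0.074^2 = 0.043481
C(5,4)·0.926^4·0.074^1 = 0.272048
C(5,5)·0.926^5·0.074^0 = 0.680855
Sum = 0.9964

0.9964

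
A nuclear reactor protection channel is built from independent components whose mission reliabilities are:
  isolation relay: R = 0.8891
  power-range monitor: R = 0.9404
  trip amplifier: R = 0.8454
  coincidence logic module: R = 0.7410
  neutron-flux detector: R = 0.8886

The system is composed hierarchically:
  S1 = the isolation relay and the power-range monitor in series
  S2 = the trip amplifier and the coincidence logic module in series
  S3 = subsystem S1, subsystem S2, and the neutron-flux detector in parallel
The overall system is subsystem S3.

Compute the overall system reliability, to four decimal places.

Series (isolation relay and power-range monitor): 0.889100 × 0.940400 = 0.836110
Series (trip amplifier and coincidence logic module): 0.845400 × 0.741000 = 0.626441
Parallel ([0.836110], [0.626441], and neutron-flux detector): 1 − (1 − 0.836110)(1 − 0.626441)(1 − 0.888600) = 0.9932

0.9932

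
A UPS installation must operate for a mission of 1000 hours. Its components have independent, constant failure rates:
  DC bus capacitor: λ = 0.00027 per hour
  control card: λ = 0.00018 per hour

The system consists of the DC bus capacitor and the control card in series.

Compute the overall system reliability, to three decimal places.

R(DC bus capacitor) = exp(−0.00027 × 1000) = 0.76338
R(control card) = exp(−0.00018 × 1000) = 0.83527
Series (DC bus capacitor and control card): 0.76338 × 0.83527 = 0.638

0.638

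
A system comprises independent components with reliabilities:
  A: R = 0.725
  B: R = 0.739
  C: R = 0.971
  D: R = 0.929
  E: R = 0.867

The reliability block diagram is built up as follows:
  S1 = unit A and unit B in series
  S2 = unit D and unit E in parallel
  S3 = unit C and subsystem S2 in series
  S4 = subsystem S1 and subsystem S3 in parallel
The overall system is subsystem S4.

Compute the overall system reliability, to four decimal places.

Series (A and B): 0.725000 × 0.739000 = 0.535775
Parallel (D and E): 1 − (1 − 0.929000)(1 − 0.867000) = 0.990557
Series (C and [0.990557]): 0.971000 × 0.990557 = 0.961831
Parallel ([0.535775] and [0.961831]): 1 − (1 − 0.535775)(1 − 0.961831) = 0.9823

0.9823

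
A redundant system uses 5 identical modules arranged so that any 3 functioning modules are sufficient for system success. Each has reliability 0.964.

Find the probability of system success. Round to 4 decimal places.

R = Σ_{i=3}^{5} C(5,i) p^i (1−p)^{5−i} with p = 0.964
C(5,3)·0.964^3·0.036^2 = 0.011610
C(5,4)·0.964^4·0.036^1 = 0.155446
C(5,5)·0.964^5·0.036^0 = 0.832502
Sum = 0.9996

0.9996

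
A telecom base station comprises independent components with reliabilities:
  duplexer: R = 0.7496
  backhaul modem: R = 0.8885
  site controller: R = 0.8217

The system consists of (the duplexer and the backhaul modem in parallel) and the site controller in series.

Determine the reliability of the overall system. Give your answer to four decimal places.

0.7988

Parallel (duplexer and backhaul modem): 1 − (1 − 0.749600)(1 − 0.888500) = 0.972080
Series ([0.972080] and site controller): 0.972080 × 0.821700 = 0.7988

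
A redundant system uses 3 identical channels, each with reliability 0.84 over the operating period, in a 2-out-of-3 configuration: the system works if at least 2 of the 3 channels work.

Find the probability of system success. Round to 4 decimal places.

R = Σ_{i=2}^{3} C(3,i) p^i (1−p)^{3−i} with p = 0.84
C(3,2)·0.84^2·0.16^1 = 0.338688
C(3,3)·0.84^3·0.16^0 = 0.592704
Sum = 0.9314

0.9314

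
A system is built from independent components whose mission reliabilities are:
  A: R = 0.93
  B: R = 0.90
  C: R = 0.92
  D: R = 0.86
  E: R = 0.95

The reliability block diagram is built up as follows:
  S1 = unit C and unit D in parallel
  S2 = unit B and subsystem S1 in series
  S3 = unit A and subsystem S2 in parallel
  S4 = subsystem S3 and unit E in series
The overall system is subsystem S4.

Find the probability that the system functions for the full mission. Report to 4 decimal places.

0.9427

Parallel (C and D): 1 − (1 − 0.920000)(1 − 0.860000) = 0.988800
Series (B and [0.988800]): 0.900000 × 0.988800 = 0.889920
Parallel (A and [0.889920]): 1 − (1 − 0.930000)(1 − 0.889920) = 0.992294
Series ([0.992294] and E): 0.992294 × 0.950000 = 0.9427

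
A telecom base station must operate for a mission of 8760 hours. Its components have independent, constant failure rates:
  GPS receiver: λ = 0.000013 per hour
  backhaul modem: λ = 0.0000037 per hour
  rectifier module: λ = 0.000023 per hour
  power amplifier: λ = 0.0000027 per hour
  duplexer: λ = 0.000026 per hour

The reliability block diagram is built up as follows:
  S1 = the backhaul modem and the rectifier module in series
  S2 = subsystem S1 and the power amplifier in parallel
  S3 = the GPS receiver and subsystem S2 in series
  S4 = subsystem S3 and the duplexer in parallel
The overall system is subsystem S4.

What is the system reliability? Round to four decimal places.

R(GPS receiver) = exp(−0.000013 × 8760) = 0.892365
R(backhaul modem) = exp(−0.0000037 × 8760) = 0.968108
R(rectifier module) = exp(−0.000023 × 8760) = 0.817520
R(power amplifier) = exp(−0.0000027 × 8760) = 0.976626
R(duplexer) = exp(−0.000026 × 8760) = 0.796315
Series (backhaul modem and rectifier module): 0.968108 × 0.817520 = 0.791448
Parallel ([0.791448] and power amplifier): 1 − (1 − 0.791448)(1 − 0.976626) = 0.995125
Series (GPS receiver and [0.995125]): 0.892365 × 0.995125 = 0.888015
Parallel ([0.888015] and duplexer): 1 − (1 − 0.888015)(1 − 0.796315) = 0.9772

0.9772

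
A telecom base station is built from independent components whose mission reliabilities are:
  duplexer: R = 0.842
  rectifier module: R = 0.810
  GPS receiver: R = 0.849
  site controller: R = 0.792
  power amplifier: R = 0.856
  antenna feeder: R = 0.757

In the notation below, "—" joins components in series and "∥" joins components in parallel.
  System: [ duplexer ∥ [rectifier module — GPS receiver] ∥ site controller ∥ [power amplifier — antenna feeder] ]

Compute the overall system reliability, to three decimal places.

0.996

Series (rectifier module and GPS receiver): 0.81000 × 0.84900 = 0.68769
Series (power amplifier and antenna feeder): 0.85600 × 0.75700 = 0.64799
Parallel (duplexer, [0.68769], site controller, and [0.64799]): 1 − (1 − 0.84200)(1 − 0.68769)(1 − 0.79200)(1 − 0.64799) = 0.996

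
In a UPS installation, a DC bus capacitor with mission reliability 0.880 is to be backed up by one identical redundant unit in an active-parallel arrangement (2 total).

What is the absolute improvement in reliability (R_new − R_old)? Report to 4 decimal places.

0.1056

R_before = 0.880
R_after = 1 − (1 − 0.880)^2 = 0.9856
ΔR = 0.9856 − 0.880 = 0.1056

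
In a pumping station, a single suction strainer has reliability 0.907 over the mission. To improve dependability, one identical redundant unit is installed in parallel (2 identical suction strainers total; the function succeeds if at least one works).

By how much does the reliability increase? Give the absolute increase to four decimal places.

R_before = 0.907
R_after = 1 − (1 − 0.907)^2 = 0.9914
ΔR = 0.9914 − 0.907 = 0.0844

0.0844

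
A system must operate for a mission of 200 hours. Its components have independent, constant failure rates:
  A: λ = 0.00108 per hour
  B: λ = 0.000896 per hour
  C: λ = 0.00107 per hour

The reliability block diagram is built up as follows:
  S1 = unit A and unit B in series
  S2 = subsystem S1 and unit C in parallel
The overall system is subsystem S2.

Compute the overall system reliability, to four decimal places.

R(A) = exp(−0.00108 × 200) = 0.805735
R(B) = exp(−0.000896 × 200) = 0.835939
R(C) = exp(−0.00107 × 200) = 0.807348
Series (A and B): 0.805735 × 0.835939 = 0.673545
Parallel ([0.673545] and C): 1 − (1 − 0.673545)(1 − 0.807348) = 0.9371

0.9371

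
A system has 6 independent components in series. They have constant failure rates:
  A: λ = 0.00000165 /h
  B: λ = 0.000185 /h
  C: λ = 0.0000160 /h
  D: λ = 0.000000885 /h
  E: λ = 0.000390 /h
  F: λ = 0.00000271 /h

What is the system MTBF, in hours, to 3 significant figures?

Series of exponential components: λ_sys = Σ λ_i
λ_sys = 0.00000165 + 0.000185 + 0.0000160 + 0.000000885 + 0.000390 + 0.00000271 = 5.9625e-04 /h
MTBF = 1 / λ_sys = 1680 h

1680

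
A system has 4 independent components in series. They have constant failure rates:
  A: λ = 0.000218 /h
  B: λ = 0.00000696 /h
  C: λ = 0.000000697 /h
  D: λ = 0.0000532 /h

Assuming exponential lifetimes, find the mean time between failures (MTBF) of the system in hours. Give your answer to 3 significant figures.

3590

Series of exponential components: λ_sys = Σ λ_i
λ_sys = 0.000218 + 0.00000696 + 0.000000697 + 0.0000532 = 2.7886e-04 /h
MTBF = 1 / λ_sys = 3590 h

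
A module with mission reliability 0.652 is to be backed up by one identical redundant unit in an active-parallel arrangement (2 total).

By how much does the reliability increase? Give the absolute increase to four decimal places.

R_before = 0.652
R_after = 1 − (1 − 0.652)^2 = 0.8789
ΔR = 0.8789 − 0.652 = 0.2269

0.2269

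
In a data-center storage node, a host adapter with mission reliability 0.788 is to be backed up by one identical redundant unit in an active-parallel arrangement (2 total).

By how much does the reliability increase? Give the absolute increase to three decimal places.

R_before = 0.788
R_after = 1 − (1 − 0.788)^2 = 0.955
ΔR = 0.955 − 0.788 = 0.167

0.167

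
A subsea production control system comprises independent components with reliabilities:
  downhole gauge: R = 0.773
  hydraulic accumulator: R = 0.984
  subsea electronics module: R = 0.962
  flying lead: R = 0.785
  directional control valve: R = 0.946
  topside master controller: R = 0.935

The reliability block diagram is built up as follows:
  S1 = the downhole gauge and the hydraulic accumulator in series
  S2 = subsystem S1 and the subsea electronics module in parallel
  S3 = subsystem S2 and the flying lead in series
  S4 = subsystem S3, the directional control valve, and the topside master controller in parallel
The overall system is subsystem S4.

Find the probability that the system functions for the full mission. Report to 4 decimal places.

0.9992

Series (downhole gauge and hydraulic accumulator): 0.773000 × 0.984000 = 0.760632
Parallel ([0.760632] and subsea electronics module): 1 − (1 − 0.760632)(1 − 0.962000) = 0.990904
Series ([0.990904] and flying lead): 0.990904 × 0.785000 = 0.777860
Parallel ([0.777860], directional control valve, and topside master controller): 1 − (1 − 0.777860)(1 − 0.946000)(1 − 0.935000) = 0.9992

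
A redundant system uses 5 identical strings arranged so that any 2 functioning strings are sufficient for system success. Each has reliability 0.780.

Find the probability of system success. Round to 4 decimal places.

R = Σ_{i=2}^{5} C(5,i) p^i (1−p)^{5−i} with p = 0.780
C(5,2)·0.780^2·0.220^3 = 0.064782
C(5,3)·0.780^3·0.220^2 = 0.229683
C(5,4)·0.780^4·0.220^1 = 0.407166
C(5,5)·0.780^5·0.220^0 = 0.288717
Sum = 0.9903

0.9903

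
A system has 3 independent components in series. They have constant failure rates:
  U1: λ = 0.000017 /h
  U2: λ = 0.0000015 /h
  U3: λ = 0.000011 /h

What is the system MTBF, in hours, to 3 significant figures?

Series of exponential components: λ_sys = Σ λ_i
λ_sys = 0.000017 + 0.0000015 + 0.000011 = 2.9500e-05 /h
MTBF = 1 / λ_sys = 33900 h

33900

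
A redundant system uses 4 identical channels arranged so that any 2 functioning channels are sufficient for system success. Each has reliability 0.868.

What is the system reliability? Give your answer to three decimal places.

0.992

R = Σ_{i=2}^{4} C(4,i) p^i (1−p)^{4−i} with p = 0.868
C(4,2)·0.868^2·0.132^2 = 0.07877
C(4,3)·0.868^3·0.132^1 = 0.34530
C(4,4)·0.868^4·0.132^0 = 0.56765
Sum = 0.992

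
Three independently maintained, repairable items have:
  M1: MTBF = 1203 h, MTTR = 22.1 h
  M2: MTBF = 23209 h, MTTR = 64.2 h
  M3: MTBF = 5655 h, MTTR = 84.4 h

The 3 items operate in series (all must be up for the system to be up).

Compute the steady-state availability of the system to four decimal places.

0.9649

A(M1) = MTBF/(MTBF+MTTR) = 1203/(1203+22.1) = 0.981961
A(M2) = MTBF/(MTBF+MTTR) = 23209/(23209+64.2) = 0.997241
A(M3) = MTBF/(MTBF+MTTR) = 5655/(5655+84.4) = 0.985295
Series availability: 0.981961 × 0.997241 × 0.985295 = 0.9649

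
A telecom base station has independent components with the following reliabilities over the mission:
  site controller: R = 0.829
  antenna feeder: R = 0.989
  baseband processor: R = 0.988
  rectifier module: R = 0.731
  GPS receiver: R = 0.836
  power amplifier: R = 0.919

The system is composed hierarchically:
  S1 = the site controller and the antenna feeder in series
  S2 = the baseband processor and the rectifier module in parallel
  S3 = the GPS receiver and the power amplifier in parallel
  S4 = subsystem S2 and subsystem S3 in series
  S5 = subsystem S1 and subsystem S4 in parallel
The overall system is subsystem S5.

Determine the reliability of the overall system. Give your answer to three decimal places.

Series (site controller and antenna feeder): 0.82900 × 0.98900 = 0.81988
Parallel (baseband processor and rectifier module): 1 − (1 − 0.98800)(1 − 0.73100) = 0.99677
Parallel (GPS receiver and power amplifier): 1 − (1 − 0.83600)(1 − 0.91900) = 0.98672
Series ([0.99677] and [0.98672]): 0.99677 × 0.98672 = 0.98353
Parallel ([0.81988] and [0.98353]): 1 − (1 − 0.81988)(1 − 0.98353) = 0.997

0.997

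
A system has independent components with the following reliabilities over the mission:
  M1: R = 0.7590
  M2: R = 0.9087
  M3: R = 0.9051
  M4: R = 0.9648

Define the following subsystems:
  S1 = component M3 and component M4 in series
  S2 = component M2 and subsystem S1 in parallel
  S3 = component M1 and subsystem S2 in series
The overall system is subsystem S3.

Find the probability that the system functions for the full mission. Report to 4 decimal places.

0.7502

Series (M3 and M4): 0.905100 × 0.964800 = 0.873240
Parallel (M2 and [0.873240]): 1 − (1 − 0.908700)(1 − 0.873240) = 0.988427
Series (M1 and [0.988427]): 0.759000 × 0.988427 = 0.7502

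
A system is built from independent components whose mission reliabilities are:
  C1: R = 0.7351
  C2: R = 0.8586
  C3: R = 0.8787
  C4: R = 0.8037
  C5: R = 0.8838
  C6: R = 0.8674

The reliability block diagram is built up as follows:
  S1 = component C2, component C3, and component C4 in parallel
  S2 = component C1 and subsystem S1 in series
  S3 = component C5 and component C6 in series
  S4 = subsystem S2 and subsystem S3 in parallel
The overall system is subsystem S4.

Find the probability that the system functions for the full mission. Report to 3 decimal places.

0.938

Parallel (C2, C3, and C4): 1 − (1 − 0.85860)(1 − 0.87870)(1 − 0.80370) = 0.99663
Series (C1 and [0.99663]): 0.73510 × 0.99663 = 0.73262
Series (C5 and C6): 0.88380 × 0.86740 = 0.76661
Parallel ([0.73262] and [0.76661]): 1 − (1 − 0.73262)(1 − 0.76661) = 0.938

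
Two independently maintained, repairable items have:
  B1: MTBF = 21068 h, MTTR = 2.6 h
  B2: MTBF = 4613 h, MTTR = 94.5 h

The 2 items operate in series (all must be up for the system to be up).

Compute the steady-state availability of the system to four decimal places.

0.9798

A(B1) = MTBF/(MTBF+MTTR) = 21068/(21068+2.6) = 0.999877
A(B2) = MTBF/(MTBF+MTTR) = 4613/(4613+94.5) = 0.979926
Series availability: 0.999877 × 0.979926 = 0.9798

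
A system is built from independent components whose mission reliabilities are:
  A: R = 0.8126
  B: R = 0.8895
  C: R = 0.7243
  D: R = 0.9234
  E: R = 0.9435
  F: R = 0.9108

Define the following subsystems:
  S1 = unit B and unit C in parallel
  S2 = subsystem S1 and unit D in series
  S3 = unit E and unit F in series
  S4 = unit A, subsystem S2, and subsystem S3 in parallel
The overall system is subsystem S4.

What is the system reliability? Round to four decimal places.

Parallel (B and C): 1 − (1 − 0.889500)(1 − 0.724300) = 0.969535
Series ([0.969535] and D): 0.969535 × 0.923400 = 0.895269
Series (E and F): 0.943500 × 0.910800 = 0.859340
Parallel (A, [0.895269], and [0.859340]): 1 − (1 − 0.812600)(1 − 0.895269)(1 − 0.859340) = 0.9972

0.9972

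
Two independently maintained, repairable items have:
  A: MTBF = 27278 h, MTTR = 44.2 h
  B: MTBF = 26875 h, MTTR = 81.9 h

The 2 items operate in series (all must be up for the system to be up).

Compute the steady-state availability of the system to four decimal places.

A(A) = MTBF/(MTBF+MTTR) = 27278/(27278+44.2) = 0.998382
A(B) = MTBF/(MTBF+MTTR) = 26875/(26875+81.9) = 0.996962
Series availability: 0.998382 × 0.996962 = 0.9953

0.9953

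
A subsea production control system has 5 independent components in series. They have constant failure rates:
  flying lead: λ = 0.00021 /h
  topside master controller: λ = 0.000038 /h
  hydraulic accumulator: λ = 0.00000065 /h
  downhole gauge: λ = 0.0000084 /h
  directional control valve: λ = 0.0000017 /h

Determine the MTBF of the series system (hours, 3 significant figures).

3860

Series of exponential components: λ_sys = Σ λ_i
λ_sys = 0.00021 + 0.000038 + 0.00000065 + 0.0000084 + 0.0000017 = 2.5875e-04 /h
MTBF = 1 / λ_sys = 3860 h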